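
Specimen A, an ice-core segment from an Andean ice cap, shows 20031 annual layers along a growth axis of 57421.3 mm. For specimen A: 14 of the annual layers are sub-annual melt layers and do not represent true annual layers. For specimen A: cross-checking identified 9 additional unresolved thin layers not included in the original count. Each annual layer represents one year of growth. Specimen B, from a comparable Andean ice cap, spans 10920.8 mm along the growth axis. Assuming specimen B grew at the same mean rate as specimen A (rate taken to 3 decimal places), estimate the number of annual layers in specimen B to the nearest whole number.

3809 annual layers

Specimen A: adjusted count: 20031 − 14 + 9 = 20026 annual layers.
A: 57421.3 mm over 20026 years gives 57421.3 / 20026 ≈ 2.867 mm per year.
For B, 10920.8 / 2.867 = 3809.14 years ≈ 3809 annual layers.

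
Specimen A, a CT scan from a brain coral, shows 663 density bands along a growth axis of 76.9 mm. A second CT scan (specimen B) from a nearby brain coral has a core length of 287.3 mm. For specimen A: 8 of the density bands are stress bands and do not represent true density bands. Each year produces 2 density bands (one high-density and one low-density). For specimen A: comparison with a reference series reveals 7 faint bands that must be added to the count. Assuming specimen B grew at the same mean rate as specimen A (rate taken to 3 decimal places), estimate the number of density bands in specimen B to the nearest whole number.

Specimen A: after corrections the count is 663 − 8 + 7 = 662 density bands.
Specimen A: dividing by 2 density bands per year: 662 / 2 = 331 years.
A: Extension rate ≈ 76.9 / 331 = 0.232 mm/year.
B spans 287.3 / 0.232 = 1238.36 years; at 2 density bands per year that is 1238.36 × 2 ≈ 2477 density bands.

2477 density bands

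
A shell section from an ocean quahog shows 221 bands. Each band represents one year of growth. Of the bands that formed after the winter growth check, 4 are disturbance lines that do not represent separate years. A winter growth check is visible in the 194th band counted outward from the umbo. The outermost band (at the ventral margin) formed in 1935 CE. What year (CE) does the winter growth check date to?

1912 CE

The winter growth check sits at band 194 from the umbo, so 221 − 194 = 27 bands formed after it.
Excluding 4 false bands: 27 − 4 = 23.
Counting back 23 years from 1935 CE places the winter growth check in 1935 − 23 = 1912 CE.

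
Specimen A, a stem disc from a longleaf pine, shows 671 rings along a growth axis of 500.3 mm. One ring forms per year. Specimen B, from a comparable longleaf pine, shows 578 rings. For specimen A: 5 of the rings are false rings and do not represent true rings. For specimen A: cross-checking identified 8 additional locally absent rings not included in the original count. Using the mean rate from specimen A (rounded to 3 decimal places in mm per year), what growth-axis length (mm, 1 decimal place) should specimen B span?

428.9 mm

Specimen A: after corrections the count is 671 − 5 + 8 = 674 rings.
A: 500.3 mm over 674 years gives 500.3 / 674 ≈ 0.742 mm per year.
Length of B = 0.742 × 578 = 428.9 mm.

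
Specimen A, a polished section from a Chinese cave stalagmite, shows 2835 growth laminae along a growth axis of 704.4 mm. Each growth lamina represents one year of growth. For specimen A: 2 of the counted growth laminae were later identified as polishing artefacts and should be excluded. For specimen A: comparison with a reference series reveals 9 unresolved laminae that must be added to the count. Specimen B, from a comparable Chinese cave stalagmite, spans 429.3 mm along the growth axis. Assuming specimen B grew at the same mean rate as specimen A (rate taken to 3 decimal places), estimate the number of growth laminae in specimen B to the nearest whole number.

Specimen A: after corrections the count is 2835 − 2 + 9 = 2842 growth laminae.
A: Extension rate ≈ 704.4 / 2842 = 0.248 mm per year.
B spans 429.3 / 0.248 = 1731.05 years ≈ 1731 growth laminae.

1731 growth laminae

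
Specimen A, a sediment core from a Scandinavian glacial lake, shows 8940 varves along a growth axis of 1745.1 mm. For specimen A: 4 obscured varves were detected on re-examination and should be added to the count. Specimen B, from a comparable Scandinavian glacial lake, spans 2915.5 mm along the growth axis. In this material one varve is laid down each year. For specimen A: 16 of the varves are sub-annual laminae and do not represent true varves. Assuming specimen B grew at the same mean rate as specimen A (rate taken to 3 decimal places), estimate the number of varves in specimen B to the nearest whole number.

14951 varves

Specimen A: correcting the raw count gives 8940 − 16 + 4 = 8928 true varves.
A: Extension rate ≈ 1745.1 / 8928 = 0.195 mm per year.
For B, 2915.5 / 0.195 = 14951.28 years ≈ 14951 varves.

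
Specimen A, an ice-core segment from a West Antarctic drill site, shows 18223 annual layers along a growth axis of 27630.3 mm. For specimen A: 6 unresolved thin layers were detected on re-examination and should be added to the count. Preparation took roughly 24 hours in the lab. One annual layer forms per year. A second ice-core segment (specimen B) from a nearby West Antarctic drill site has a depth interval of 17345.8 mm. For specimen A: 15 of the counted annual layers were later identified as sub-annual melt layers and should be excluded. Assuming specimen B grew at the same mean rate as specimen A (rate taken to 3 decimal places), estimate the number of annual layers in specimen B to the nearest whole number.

11434 annual layers

Specimen A: true annual layer count = 18223 − 15 + 6 = 18214.
A: 27630.3 mm over 18214 years gives 27630.3 / 18214 ≈ 1.517 mm/yr.
Specimen B: 17345.8 mm / 1.517 mm per year = 11434.28 years ≈ 11434 annual layers.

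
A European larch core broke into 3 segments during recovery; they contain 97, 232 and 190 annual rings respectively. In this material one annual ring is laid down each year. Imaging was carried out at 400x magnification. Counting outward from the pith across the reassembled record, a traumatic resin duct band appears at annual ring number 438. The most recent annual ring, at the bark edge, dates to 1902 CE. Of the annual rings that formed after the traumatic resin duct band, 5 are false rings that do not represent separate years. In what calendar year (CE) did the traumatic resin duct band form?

Total annual rings = 97 + 232 + 190 = 519.
Between annual ring 438 and the bark edge there are 519 − 438 = 81 annual rings.
Removing the 5 false annual rings leaves 81 − 5 = 76 true annual rings beyond the traumatic resin duct band.
Counting back 76 years from 1902 CE places the traumatic resin duct band in 1902 − 76 = 1826 CE.

1826 CE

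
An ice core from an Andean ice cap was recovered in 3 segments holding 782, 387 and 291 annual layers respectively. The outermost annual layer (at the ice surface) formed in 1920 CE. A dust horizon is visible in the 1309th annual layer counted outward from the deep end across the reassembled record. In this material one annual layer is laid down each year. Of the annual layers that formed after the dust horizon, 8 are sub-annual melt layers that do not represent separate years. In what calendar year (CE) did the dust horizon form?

1777 CE

Total annual layers = 782 + 387 + 291 = 1460.
Between annual layer 1309 and the ice surface there are 1460 − 1309 = 151 annual layers.
151 − 8 false = 143 true annual layers after the dust horizon.
1920 − 143 = 1777 CE.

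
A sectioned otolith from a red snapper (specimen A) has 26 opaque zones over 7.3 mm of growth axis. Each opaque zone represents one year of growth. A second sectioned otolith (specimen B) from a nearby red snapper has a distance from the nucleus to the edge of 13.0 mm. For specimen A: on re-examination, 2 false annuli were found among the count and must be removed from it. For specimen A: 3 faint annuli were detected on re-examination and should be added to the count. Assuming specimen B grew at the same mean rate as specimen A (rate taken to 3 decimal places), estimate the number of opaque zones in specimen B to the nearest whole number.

Specimen A: adjusted count: 26 − 2 + 3 = 27 opaque zones.
A: Extension rate ≈ 7.3 / 27 = 0.270 mm/yr.
B spans 13.0 / 0.270 = 48.15 years ≈ 48 opaque zones.

48 opaque zones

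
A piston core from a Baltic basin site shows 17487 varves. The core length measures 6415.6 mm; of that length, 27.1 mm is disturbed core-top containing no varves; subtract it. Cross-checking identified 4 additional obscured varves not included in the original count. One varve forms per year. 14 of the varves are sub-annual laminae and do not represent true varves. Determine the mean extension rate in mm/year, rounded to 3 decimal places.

0.366 mm/year

Adjusted count: 17487 − 14 + 4 = 17477 varves.
The growth record spans 6415.6 − 27.1 = 6388.5 mm.
Extension rate ≈ 6388.5 / 17477 = 0.366 mm/year.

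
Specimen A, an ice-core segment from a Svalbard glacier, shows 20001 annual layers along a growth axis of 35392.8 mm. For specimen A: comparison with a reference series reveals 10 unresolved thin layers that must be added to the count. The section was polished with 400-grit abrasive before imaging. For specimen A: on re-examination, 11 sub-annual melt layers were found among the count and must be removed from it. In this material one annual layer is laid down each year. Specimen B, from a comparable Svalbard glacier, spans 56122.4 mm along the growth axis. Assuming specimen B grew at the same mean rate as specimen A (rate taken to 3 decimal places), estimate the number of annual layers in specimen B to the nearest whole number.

Specimen A: correcting the raw count gives 20001 − 11 + 10 = 20000 true annual layers.
A: Mean rate = 35392.8 mm / 20000 years ≈ 1.770 mm per year.
Specimen B: 56122.4 mm / 1.770 mm per year = 31707.57 years ≈ 31708 annual layers.

31708 annual layers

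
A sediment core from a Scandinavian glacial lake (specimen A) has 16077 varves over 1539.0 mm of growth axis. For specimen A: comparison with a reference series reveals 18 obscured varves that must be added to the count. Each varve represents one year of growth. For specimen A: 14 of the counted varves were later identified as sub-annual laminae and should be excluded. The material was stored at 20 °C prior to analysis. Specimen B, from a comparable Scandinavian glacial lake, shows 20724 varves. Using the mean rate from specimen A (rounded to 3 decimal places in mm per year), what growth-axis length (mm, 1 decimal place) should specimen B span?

Specimen A: true varve count = 16077 − 14 + 18 = 16081.
A: Mean rate = 1539.0 mm / 16081 years ≈ 0.096 mm per year.
B's length ≈ 0.096 × 20724 = 1989.5 mm.

1989.5 mm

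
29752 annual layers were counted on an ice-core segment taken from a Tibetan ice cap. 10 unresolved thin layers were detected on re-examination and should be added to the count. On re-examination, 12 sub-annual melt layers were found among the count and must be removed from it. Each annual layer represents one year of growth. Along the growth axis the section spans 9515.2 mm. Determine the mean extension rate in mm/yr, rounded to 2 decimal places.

Correcting the raw count gives 29752 − 12 + 10 = 29750 true annual layers.
Extension rate ≈ 9515.2 / 29750 = 0.32 mm/yr.

0.32 mm/yr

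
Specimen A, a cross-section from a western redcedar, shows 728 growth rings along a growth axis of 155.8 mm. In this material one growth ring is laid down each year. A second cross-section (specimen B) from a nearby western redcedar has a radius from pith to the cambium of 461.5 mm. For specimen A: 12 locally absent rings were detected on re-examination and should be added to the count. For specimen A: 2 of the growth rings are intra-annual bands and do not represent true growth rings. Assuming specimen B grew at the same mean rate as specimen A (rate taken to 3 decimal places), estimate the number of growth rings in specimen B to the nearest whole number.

2187 growth rings

Specimen A: true growth ring count = 728 − 2 + 12 = 738.
A: Mean rate = 155.8 mm / 738 years ≈ 0.211 mm/yr.
For B, 461.5 / 0.211 = 2187.20 years ≈ 2187 growth rings.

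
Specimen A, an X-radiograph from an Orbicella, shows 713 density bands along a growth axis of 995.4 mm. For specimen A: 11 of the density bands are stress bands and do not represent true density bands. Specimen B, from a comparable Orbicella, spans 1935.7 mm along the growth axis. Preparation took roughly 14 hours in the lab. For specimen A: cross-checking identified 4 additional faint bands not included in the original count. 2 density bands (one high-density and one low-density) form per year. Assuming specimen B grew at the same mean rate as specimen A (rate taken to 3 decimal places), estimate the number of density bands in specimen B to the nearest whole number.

1373 density bands

Specimen A: after corrections the count is 713 − 11 + 4 = 706 density bands.
Specimen A: 706 density bands at 2 per year is 706 / 2 = 353 years.
A: 995.4 mm over 353 years gives 995.4 / 353 ≈ 2.820 mm/year.
Specimen B: 1935.7 mm / 2.820 mm per year = 686.42 years; at 2 density bands per year that is 686.42 × 2 ≈ 1373 density bands.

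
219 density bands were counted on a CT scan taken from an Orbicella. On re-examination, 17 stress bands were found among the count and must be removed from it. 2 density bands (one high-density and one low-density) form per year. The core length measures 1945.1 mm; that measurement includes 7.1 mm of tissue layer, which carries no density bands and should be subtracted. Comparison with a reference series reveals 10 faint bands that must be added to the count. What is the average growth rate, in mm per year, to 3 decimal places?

Adjusted count: 219 − 17 + 10 = 212 density bands.
Dividing by 2 density bands per year: 212 / 2 = 106 years.
Removing the 7.1 mm offcut leaves 1945.1 − 7.1 = 1938.0 mm.
Extension rate ≈ 1938.0 / 106 = 18.283 mm per year.

18.283 mm per year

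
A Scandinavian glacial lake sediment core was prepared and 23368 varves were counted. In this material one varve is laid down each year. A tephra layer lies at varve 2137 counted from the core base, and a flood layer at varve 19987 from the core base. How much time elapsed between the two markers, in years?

Separation: 19987 − 2137 = 17850 varves.
One varve per year makes the interval 17850 years.

17850 years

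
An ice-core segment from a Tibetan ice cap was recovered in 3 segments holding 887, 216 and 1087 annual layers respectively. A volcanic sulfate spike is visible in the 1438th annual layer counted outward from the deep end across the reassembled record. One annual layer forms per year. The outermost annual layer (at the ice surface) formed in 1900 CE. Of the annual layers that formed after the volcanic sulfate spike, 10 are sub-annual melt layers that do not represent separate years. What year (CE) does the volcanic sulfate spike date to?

1158 CE

Total annual layers = 887 + 216 + 1087 = 2190.
2190 − 1438 = 752 annual layers lie beyond the volcanic sulfate spike toward the ice surface.
752 − 10 false = 742 true annual layers after the volcanic sulfate spike.
1900 − 742 = 1158 CE.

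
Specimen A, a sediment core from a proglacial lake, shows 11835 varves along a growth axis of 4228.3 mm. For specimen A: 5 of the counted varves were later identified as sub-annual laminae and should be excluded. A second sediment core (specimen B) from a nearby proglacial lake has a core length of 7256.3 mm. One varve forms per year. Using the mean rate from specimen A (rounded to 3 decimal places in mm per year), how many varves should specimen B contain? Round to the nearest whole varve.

20326 varves

Specimen A: adjusted count: 11835 − 5 = 11830 varves.
A: Extension rate ≈ 4228.3 / 11830 = 0.357 mm per year.
For B, 7256.3 / 0.357 = 20325.77 years ≈ 20326 varves.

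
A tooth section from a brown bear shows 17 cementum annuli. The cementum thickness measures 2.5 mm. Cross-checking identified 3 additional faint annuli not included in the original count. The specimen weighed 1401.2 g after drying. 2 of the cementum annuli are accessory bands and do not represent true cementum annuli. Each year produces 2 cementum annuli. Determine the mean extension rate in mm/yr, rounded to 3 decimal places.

Adjusted count: 17 − 2 + 3 = 18 cementum annuli.
Dividing by 2 cementum annuli per year: 18 / 2 = 9 years.
2.5 mm over 9 years gives 2.5 / 9 ≈ 0.278 mm/yr.

0.278 mm/yr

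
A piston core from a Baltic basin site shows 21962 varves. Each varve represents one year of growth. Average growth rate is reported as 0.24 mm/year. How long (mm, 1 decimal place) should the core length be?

5270.9 mm

21962 years of growth are recorded.
21962 years at 0.24 mm/year gives 0.24 × 21962 = 5270.9 mm.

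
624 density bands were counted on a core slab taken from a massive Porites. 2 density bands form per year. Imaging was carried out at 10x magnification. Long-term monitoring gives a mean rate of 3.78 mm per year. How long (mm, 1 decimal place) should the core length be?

With 2 density bands per year, 624 / 2 = 312 years.
Predicted length = 3.78 mm/year × 312 years = 1179.4 mm.

1179.4 mm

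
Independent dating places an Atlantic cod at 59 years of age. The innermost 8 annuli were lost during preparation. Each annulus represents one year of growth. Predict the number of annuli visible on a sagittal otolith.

51 annuli

One annulus per year gives 59 annuli over 59 years.
Subtracting the 8 annuli not captured gives 59 − 8 = 51 annuli in the record.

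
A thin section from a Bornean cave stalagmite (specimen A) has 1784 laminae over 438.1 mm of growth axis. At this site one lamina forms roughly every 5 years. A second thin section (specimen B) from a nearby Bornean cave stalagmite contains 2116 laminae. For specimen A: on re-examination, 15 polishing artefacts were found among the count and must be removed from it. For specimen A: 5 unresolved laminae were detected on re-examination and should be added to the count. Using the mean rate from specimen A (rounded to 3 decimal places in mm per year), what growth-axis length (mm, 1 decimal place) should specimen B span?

Specimen A: correcting the raw count gives 1784 − 15 + 5 = 1774 true laminae.
Specimen A: multiplying by 5 years per lamina: 1774 × 5 = 8870 years.
A: Extension rate ≈ 438.1 / 8870 = 0.049 mm/year.
Specimen B: 2116 laminae at 5 years each span 2116 × 5 = 10580 years. B's length ≈ 0.049 × 10580 = 518.4 mm.

518.4 mm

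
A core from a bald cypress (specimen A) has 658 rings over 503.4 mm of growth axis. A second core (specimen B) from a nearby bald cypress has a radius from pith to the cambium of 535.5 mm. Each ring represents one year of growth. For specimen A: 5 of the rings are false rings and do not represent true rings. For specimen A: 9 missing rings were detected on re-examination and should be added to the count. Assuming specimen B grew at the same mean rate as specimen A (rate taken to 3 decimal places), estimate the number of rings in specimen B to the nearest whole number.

Specimen A: correcting the raw count gives 658 − 5 + 9 = 662 true rings.
A: 503.4 mm over 662 years gives 503.4 / 662 ≈ 0.760 mm/yr.
Specimen B: 535.5 mm / 0.760 mm per year = 704.61 years ≈ 705 rings.

705 rings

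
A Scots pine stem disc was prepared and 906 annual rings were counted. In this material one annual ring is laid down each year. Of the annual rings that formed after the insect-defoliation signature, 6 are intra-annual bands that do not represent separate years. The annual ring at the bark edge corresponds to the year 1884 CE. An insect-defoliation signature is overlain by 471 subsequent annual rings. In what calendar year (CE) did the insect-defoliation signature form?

1419 CE

471 annual rings post-date the insect-defoliation signature.
471 − 6 false = 465 true annual rings after the insect-defoliation signature.
The annual ring at the bark edge is 1884 CE, so the insect-defoliation signature dates to 1884 − 465 = 1419 CE.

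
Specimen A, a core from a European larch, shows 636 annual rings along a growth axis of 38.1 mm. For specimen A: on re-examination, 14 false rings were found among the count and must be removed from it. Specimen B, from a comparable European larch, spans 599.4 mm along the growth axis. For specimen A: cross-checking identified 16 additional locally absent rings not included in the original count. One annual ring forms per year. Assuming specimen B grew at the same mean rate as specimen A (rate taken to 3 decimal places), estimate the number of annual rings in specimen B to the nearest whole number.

Specimen A: adjusted count: 636 − 14 + 16 = 638 annual rings.
A: Mean rate = 38.1 mm / 638 years ≈ 0.060 mm/year.
Specimen B: 599.4 mm / 0.060 mm per year = 9990.00 years ≈ 9990 annual rings.

9990 annual rings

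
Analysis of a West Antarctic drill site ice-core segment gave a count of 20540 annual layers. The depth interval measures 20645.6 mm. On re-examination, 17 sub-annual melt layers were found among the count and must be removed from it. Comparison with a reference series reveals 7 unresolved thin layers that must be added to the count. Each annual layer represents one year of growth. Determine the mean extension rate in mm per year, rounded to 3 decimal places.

1.006 mm per year

After corrections the count is 20540 − 17 + 7 = 20530 annual layers.
Mean rate = 20645.6 mm / 20530 years ≈ 1.006 mm per year.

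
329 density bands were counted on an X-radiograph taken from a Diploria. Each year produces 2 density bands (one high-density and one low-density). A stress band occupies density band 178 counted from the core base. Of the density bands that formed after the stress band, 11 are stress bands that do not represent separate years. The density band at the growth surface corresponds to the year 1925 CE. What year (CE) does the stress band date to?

1855 CE

Between density band 178 and the growth surface there are 329 − 178 = 151 density bands.
151 − 11 false = 140 true density bands after the stress band.
Dividing by 2 density bands per year: 140 / 2 = 70 years.
The density band at the growth surface is 1925 CE, so the stress band dates to 1925 − 70 = 1855 CE.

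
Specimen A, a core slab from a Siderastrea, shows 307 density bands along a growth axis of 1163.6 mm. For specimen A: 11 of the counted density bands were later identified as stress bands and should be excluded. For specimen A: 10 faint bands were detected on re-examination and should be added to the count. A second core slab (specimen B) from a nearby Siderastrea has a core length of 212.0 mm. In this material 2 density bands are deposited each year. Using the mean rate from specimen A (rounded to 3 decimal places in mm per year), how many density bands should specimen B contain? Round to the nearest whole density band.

Specimen A: after corrections the count is 307 − 11 + 10 = 306 density bands.
Specimen A: with 2 density bands per year, 306 / 2 = 153 years.
A: 1163.6 mm over 153 years gives 1163.6 / 153 ≈ 7.605 mm/year.
Specimen B: 212.0 mm / 7.605 mm per year = 27.88 years; at 2 density bands per year that is 27.88 × 2 ≈ 56 density bands.

56 density bands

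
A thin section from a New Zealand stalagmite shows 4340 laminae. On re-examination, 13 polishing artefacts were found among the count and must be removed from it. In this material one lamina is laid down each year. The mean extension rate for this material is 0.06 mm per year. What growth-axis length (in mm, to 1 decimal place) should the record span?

After corrections the count is 4340 − 13 = 4327 laminae.
4327 years at 0.06 mm/year gives 0.06 × 4327 = 259.6 mm.

259.6 mm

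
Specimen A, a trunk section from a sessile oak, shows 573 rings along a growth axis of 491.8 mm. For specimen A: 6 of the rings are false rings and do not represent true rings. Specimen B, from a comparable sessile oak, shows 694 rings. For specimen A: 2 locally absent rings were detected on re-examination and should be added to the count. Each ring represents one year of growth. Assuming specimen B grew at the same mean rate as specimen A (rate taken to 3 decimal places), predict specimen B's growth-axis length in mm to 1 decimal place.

599.6 mm

Specimen A: true ring count = 573 − 6 + 2 = 569.
A: 491.8 mm over 569 years gives 491.8 / 569 ≈ 0.864 mm/yr.
Length of B = 0.864 × 694 = 599.6 mm.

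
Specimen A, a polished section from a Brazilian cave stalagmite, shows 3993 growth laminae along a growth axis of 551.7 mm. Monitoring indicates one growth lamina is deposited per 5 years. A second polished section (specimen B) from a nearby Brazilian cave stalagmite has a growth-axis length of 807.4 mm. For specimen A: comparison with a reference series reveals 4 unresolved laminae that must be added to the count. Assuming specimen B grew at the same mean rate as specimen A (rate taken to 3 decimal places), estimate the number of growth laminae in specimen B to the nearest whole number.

5767 growth laminae

Specimen A: adjusted count: 3993 + 4 = 3997 growth laminae.
Specimen A: at 5 years per growth lamina, 3997 × 5 = 19985 years.
A: Extension rate ≈ 551.7 / 19985 = 0.028 mm/yr.
Specimen B: 807.4 mm / 0.028 mm per year = 28835.71 years; at 5 years per growth lamina that is 28835.71 / 5 ≈ 5767 growth laminae.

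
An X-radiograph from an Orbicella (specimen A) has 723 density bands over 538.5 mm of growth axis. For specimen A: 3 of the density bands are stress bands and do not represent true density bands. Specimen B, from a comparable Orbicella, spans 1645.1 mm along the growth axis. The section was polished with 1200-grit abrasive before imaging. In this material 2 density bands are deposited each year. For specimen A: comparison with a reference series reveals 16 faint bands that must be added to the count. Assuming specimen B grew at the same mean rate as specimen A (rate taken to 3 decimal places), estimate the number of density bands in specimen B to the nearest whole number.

2249 density bands

Specimen A: after corrections the count is 723 − 3 + 16 = 736 density bands.
Specimen A: dividing by 2 density bands per year: 736 / 2 = 368 years.
A: Extension rate ≈ 538.5 / 368 = 1.463 mm/yr.
For B, 1645.1 / 1.463 = 1124.47 years; at 2 density bands per year that is 1124.47 × 2 ≈ 2249 density bands.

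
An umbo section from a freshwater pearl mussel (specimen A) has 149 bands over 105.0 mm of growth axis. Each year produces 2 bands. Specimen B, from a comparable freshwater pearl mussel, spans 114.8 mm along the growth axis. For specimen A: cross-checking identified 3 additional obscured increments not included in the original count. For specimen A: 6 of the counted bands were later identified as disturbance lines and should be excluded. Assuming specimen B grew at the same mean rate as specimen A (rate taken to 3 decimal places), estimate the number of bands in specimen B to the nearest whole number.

160 bands

Specimen A: true band count = 149 − 6 + 3 = 146.
Specimen A: with 2 bands per year, 146 / 2 = 73 years.
A: Mean rate = 105.0 mm / 73 years ≈ 1.438 mm/year.
B spans 114.8 / 1.438 = 79.83 years; at 2 bands per year that is 79.83 × 2 ≈ 160 bands.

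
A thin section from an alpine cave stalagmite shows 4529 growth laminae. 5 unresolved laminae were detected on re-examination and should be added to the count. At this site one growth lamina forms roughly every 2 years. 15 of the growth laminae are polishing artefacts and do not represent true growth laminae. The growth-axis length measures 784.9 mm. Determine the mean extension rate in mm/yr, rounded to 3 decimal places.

0.087 mm/yr

Adjusted count: 4529 − 15 + 5 = 4519 growth laminae.
At 2 years per growth lamina, 4519 × 2 = 9038 years.
Extension rate ≈ 784.9 / 9038 = 0.087 mm/yr.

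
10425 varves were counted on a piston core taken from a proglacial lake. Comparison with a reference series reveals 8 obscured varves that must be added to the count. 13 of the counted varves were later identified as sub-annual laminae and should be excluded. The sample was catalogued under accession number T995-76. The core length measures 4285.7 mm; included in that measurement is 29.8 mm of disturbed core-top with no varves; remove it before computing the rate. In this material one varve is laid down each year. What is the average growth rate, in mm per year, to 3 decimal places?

Correcting the raw count gives 10425 − 13 + 8 = 10420 true varves.
The growth record spans 4285.7 − 29.8 = 4255.9 mm.
Mean rate = 4255.9 mm / 10420 years ≈ 0.408 mm per year.

0.408 mm per year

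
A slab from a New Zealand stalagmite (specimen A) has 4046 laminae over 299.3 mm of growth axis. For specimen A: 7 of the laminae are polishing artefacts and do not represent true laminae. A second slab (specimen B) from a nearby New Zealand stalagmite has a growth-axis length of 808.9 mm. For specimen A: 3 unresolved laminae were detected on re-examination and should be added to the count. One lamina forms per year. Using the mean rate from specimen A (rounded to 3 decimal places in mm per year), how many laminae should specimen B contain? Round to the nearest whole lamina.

10931 laminae

Specimen A: after corrections the count is 4046 − 7 + 3 = 4042 laminae.
A: Extension rate ≈ 299.3 / 4042 = 0.074 mm/year.
B spans 808.9 / 0.074 = 10931.08 years ≈ 10931 laminae.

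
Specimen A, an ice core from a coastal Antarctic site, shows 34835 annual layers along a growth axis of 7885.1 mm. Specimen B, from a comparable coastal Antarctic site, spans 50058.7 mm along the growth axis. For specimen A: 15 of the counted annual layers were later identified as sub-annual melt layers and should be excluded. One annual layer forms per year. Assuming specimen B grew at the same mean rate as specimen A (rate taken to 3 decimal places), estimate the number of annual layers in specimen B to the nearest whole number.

221499 annual layers

Specimen A: adjusted count: 34835 − 15 = 34820 annual layers.
A: Extension rate ≈ 7885.1 / 34820 = 0.226 mm/year.
For B, 50058.7 / 0.226 = 221498.67 years ≈ 221499 annual layers.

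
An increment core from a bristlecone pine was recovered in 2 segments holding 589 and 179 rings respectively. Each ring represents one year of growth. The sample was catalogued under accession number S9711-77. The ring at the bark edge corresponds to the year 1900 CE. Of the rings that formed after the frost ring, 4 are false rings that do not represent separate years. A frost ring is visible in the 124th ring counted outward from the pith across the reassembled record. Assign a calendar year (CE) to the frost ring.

1260 CE

Total rings = 589 + 179 = 768.
The frost ring sits at ring 124 from the pith, so 768 − 124 = 644 rings formed after it.
644 − 4 false = 640 true rings after the frost ring.
Counting back 640 years from 1900 CE places the frost ring in 1900 − 640 = 1260 CE.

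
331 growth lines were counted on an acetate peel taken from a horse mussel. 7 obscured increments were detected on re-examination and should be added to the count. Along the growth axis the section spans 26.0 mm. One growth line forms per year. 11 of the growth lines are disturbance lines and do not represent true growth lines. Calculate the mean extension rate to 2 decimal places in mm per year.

0.08 mm per year

Correcting the raw count gives 331 − 11 + 7 = 327 true growth lines.
Mean rate = 26.0 mm / 327 years ≈ 0.08 mm per year.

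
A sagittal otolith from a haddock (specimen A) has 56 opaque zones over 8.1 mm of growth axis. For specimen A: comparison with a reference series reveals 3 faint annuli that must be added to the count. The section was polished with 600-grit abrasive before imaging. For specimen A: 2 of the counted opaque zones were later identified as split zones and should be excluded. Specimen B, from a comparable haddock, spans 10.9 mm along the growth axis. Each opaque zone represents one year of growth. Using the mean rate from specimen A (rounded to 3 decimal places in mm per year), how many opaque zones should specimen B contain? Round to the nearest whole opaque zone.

77 opaque zones

Specimen A: adjusted count: 56 − 2 + 3 = 57 opaque zones.
A: Mean rate = 8.1 mm / 57 years ≈ 0.142 mm per year.
B spans 10.9 / 0.142 = 76.76 years ≈ 77 opaque zones.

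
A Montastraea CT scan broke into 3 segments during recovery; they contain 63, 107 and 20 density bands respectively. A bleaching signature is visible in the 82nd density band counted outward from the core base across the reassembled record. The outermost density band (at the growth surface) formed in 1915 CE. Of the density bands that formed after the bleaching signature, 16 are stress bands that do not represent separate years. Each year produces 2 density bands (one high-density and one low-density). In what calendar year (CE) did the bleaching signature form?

1869 CE

Total density bands = 63 + 107 + 20 = 190.
190 − 82 = 108 density bands lie beyond the bleaching signature toward the growth surface.
Excluding 16 false density bands: 108 − 16 = 92.
92 density bands at 2 per year is 92 / 2 = 46 years.
The density band at the growth surface is 1915 CE, so the bleaching signature dates to 1915 − 46 = 1869 CE.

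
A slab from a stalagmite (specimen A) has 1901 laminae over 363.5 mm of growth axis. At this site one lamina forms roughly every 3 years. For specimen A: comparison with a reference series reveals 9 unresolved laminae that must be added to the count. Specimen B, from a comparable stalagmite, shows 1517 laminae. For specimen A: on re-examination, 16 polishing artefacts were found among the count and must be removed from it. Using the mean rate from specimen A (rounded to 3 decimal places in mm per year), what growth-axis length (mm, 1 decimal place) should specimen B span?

Specimen A: after corrections the count is 1901 − 16 + 9 = 1894 laminae.
Specimen A: 1894 laminae at 3 years each span 1894 × 3 = 5682 years.
A: 363.5 mm over 5682 years gives 363.5 / 5682 ≈ 0.064 mm/year.
Specimen B: multiplying by 3 years per lamina: 1517 × 3 = 4551 years. For B, 0.064 mm/year × 4551 years = 291.3 mm.

291.3 mm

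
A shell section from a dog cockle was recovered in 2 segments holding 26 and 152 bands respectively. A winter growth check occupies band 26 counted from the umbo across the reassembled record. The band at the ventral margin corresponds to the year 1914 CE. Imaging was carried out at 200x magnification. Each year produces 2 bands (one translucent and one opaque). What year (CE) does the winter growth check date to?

Total bands = 26 + 152 = 178.
Between band 26 and the ventral margin there are 178 − 26 = 152 bands.
With 2 bands per year, 152 / 2 = 76 years.
Counting back 76 years from 1914 CE places the winter growth check in 1914 − 76 = 1838 CE.

1838 CE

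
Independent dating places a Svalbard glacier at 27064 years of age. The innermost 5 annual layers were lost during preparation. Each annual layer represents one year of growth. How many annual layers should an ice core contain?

One annual layer per year gives 27064 annual layers over 27064 years.
27064 − 5 missed = 27059 annual layers expected in the prepared section.

27059 annual layers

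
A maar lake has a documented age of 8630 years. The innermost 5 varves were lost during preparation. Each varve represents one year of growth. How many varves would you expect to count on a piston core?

8625 varves

Expected varves over 8630 years: 8630.
Subtracting the 5 varves not captured gives 8630 − 5 = 8625 varves in the record.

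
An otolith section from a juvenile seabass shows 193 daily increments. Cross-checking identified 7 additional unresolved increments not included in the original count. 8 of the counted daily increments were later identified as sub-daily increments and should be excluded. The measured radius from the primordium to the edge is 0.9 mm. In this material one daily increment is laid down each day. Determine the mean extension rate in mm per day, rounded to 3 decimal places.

0.005 mm per day

True daily increment count = 193 − 8 + 7 = 192.
Extension rate ≈ 0.9 / 192 = 0.005 mm per day.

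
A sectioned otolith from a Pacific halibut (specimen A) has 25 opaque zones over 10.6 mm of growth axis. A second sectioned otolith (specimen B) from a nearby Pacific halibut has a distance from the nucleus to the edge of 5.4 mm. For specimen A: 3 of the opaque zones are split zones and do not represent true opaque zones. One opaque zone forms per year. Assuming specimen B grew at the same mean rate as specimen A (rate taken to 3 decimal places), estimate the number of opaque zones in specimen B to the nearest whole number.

11 opaque zones

Specimen A: after corrections the count is 25 − 3 = 22 opaque zones.
A: Extension rate ≈ 10.6 / 22 = 0.482 mm/year.
Specimen B: 5.4 mm / 0.482 mm per year = 11.20 years ≈ 11 opaque zones.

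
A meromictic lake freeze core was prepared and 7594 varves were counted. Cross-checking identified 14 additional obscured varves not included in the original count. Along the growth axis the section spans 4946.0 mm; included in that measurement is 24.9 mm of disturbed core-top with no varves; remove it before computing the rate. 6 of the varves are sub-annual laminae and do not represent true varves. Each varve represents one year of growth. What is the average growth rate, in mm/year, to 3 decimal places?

True varve count = 7594 − 6 + 14 = 7602.
Removing the 24.9 mm offcut leaves 4946.0 − 24.9 = 4921.1 mm.
Extension rate ≈ 4921.1 / 7602 = 0.647 mm/year.

0.647 mm/year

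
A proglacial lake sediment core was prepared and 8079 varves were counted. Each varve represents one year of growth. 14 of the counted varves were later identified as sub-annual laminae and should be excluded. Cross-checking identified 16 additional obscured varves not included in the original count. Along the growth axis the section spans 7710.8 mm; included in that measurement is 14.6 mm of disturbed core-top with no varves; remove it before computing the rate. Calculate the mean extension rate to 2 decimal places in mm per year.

0.95 mm per year

Correcting the raw count gives 8079 − 14 + 16 = 8081 true varves.
Removing the 14.6 mm offcut leaves 7710.8 − 14.6 = 7696.2 mm.
7696.2 mm over 8081 years gives 7696.2 / 8081 ≈ 0.95 mm per year.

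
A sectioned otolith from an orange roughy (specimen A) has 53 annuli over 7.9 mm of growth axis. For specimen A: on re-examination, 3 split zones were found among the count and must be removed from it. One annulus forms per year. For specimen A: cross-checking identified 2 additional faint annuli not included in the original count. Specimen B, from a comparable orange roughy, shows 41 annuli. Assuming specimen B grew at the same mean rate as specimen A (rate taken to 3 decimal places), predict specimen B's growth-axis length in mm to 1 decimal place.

6.2 mm

Specimen A: adjusted count: 53 − 3 + 2 = 52 annuli.
A: Mean rate = 7.9 mm / 52 years ≈ 0.152 mm per year.
B's length ≈ 0.152 × 41 = 6.2 mm.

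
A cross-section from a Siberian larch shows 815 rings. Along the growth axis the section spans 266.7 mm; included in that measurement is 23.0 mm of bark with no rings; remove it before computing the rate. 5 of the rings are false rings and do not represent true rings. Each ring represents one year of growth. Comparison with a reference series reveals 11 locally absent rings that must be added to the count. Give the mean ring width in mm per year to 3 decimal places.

True ring count = 815 − 5 + 11 = 821.
Removing the 23.0 mm offcut leaves 266.7 − 23.0 = 243.7 mm.
Extension rate ≈ 243.7 / 821 = 0.297 mm per year.

0.297 mm per year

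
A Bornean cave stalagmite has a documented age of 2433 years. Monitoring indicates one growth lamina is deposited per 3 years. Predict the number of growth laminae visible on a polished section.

At 3 years per growth lamina, 2433 / 3 = 811 growth laminae are expected.
So 811 growth laminae should be present.

811 growth laminae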